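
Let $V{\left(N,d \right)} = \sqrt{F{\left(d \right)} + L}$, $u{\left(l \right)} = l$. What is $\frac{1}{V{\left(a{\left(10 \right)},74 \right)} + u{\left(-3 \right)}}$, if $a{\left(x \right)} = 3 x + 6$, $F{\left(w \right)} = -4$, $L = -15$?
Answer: $- \frac{3}{28} - \frac{i \sqrt{19}}{28} \approx -0.10714 - 0.15567 i$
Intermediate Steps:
$a{\left(x \right)} = 6 + 3 x$
$V{\left(N,d \right)} = i \sqrt{19}$ ($V{\left(N,d \right)} = \sqrt{-4 - 15} = \sqrt{-19} = i \sqrt{19}$)
$\frac{1}{V{\left(a{\left(10 \right)},74 \right)} + u{\left(-3 \right)}} = \frac{1}{i \sqrt{19} - 3} = \frac{1}{-3 + i \sqrt{19}}$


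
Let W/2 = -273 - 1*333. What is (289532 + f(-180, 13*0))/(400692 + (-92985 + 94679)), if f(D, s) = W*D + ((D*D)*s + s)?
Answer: 253846/201193 ≈ 1.2617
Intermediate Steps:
W = -1212 (W = 2*(-273 - 1*333) = 2*(-273 - 333) = 2*(-606) = -1212)
f(D, s) = s - 1212*D + s*D² (f(D, s) = -1212*D + ((D*D)*s + s) = -1212*D + (D²*s + s) = -1212*D + (s*D² + s) = -1212*D + (s + s*D²) = s - 1212*D + s*D²)
(289532 + f(-180, 13*0))/(400692 + (-92985 + 94679)) = (289532 + (13*0 - 1212*(-180) + (13*0)*(-180)²))/(400692 + (-92985 + 94679)) = (289532 + (0 + 218160 + 0*32400))/(400692 + 1694) = (289532 + (0 + 218160 + 0))/402386 = (289532 + 218160)*(1/402386) = 507692*(1/402386) = 253846/201193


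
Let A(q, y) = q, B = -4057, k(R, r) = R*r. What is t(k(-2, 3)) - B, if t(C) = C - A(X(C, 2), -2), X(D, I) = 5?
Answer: 4046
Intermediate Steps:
t(C) = -5 + C (t(C) = C - 1*5 = C - 5 = -5 + C)
t(k(-2, 3)) - B = (-5 - 2*3) - 1*(-4057) = (-5 - 6) + 4057 = -11 + 4057 = 4046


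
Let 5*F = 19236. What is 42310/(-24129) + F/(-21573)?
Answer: -186219022/96395355 ≈ -1.9318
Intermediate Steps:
F = 19236/5 (F = (1/5)*19236 = 19236/5 ≈ 3847.2)
42310/(-24129) + F/(-21573) = 42310/(-24129) + (19236/5)/(-21573) = 42310*(-1/24129) + (19236/5)*(-1/21573) = -42310/24129 - 6412/35955 = -186219022/96395355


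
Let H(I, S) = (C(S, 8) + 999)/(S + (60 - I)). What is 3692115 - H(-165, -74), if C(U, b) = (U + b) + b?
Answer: 557508424/151 ≈ 3.6921e+6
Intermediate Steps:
C(U, b) = U + 2*b
H(I, S) = (1015 + S)/(60 + S - I) (H(I, S) = ((S + 2*8) + 999)/(S + (60 - I)) = ((S + 16) + 999)/(60 + S - I) = ((16 + S) + 999)/(60 + S - I) = (1015 + S)/(60 + S - I))
3692115 - H(-165, -74) = 3692115 - (1015 - 74)/(60 - 74 - 1*(-165)) = 3692115 - 941/(60 - 74 + 165) = 3692115 - 941/151 = 557508424/151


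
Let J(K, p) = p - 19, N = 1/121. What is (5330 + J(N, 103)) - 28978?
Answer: -23564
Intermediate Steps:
N = 1/121 ≈ 0.0082645
J(K, p) = -19 + p
(5330 + J(N, 103)) - 28978 = (5330 + (-19 + 103)) - 28978 = (5330 + 84) - 28978 = 5414 - 28978 = -23564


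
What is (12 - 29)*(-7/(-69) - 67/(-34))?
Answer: -4861/138 ≈ -35.225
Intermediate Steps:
(12 - 29)*(-7/(-69) - 67/(-34)) = -17*(-7*(-1/69) - 67*(-1/34)) = -17*(7/69 + 67/34) = -17*4861/2346 = -4861/138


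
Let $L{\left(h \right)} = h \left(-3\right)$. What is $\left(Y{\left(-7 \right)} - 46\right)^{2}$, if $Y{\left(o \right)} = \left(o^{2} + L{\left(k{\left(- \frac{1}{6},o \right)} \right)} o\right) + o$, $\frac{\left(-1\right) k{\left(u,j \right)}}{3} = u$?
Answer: $\frac{169}{4} \approx 42.25$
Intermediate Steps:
$k{\left(u,j \right)} = - 3 u$
$L{\left(h \right)} = - 3 h$
$Y{\left(o \right)} = o^{2} - \frac{o}{2}$ ($Y{\left(o \right)} = \left(o^{2} + - 3 \left(- 3 \left(- \frac{1}{6}\right)\right) o\right) + o = \left(o^{2} + - 3 \left(- 3 \left(\left(-1\right) \frac{1}{6}\right)\right) o\right) + o = \left(o^{2} + - 3 \left(\left(-3\right) \left(- \frac{1}{6}\right)\right) o\right) + o = \left(o^{2} + \left(-3\right) \frac{1}{2} o\right) + o = \left(o^{2} - \frac{3 o}{2}\right) + o = o^{2} - \frac{o}{2}$)
$\left(Y{\left(-7 \right)} - 46\right)^{2} = \left(- 7 \left(- \frac{1}{2} - 7\right) - 46\right)^{2} = \left(\left(-7\right) \left(- \frac{15}{2}\right) - 46\right)^{2} = \left(\frac{105}{2} - 46\right)^{2} = \left(\frac{13}{2}\right)^{2} = \frac{169}{4}$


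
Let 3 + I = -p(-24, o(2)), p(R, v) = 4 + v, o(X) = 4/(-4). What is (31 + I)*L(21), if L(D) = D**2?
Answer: 11025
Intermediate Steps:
o(X) = -1 (o(X) = 4*(-1/4) = -1)
I = -6 (I = -3 - (4 - 1) = -3 - 1*3 = -3 - 3 = -6)
(31 + I)*L(21) = (31 - 6)*21**2 = 25*441 = 11025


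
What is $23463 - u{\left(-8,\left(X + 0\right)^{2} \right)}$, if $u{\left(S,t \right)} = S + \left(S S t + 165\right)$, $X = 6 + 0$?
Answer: $21002$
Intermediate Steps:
$X = 6$
$u{\left(S,t \right)} = 165 + S + t S^{2}$ ($u{\left(S,t \right)} = S + \left(S^{2} t + 165\right) = S + \left(t S^{2} + 165\right) = S + \left(165 + t S^{2}\right) = 165 + S + t S^{2}$)
$23463 - u{\left(-8,\left(X + 0\right)^{2} \right)} = 23463 - \left(165 - 8 + \left(6 + 0\right)^{2} \left(-8\right)^{2}\right) = 23463 - \left(165 - 8 + 6^{2} \cdot 64\right) = 23463 - \left(165 - 8 + 36 \cdot 64\right) = 23463 - \left(165 - 8 + 2304\right) = 23463 - 2461 = 21002$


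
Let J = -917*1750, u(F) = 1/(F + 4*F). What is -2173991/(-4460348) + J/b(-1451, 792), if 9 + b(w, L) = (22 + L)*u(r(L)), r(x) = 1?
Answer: -35787045465921/3430007612 ≈ -10434.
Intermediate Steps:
u(F) = 1/(5*F)
b(w, L) = -23/5 + L/5 (b(w, L) = -9 + (22 + L)*((1/5)/1) = -9 + (22 + L)*((1/5)*1) = -9 + (22 + L)*(1/5) = -9 + (22/5 + L/5) = -23/5 + L/5)
J = -1604750
-2173991/(-4460348) + J/b(-1451, 792) = -2173991/(-4460348) - 1604750/(-23/5 + (1/5)*792) = -2173991*(-1/4460348) - 1604750/(-23/5 + 792/5) = 2173991/4460348 - 1604750/769/5 = 2173991/4460348 - 1604750*5/769 = 2173991/4460348 - 8023750/769 = -35787045465921/3430007612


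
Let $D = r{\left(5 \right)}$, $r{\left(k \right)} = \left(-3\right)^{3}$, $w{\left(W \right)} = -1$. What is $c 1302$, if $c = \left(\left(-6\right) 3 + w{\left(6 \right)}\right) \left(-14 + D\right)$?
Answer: $1014258$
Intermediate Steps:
$r{\left(k \right)} = -27$
$D = -27$
$c = 779$ ($c = \left(\left(-6\right) 3 - 1\right) \left(-14 - 27\right) = \left(-18 - 1\right) \left(-41\right) = \left(-19\right) \left(-41\right) = 779$)
$c 1302 = 779 \cdot 1302 = 1014258$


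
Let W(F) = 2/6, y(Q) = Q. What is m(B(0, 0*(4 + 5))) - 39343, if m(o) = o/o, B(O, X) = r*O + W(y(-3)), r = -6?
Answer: -39342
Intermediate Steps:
W(F) = 1/3 (W(F) = 2*(1/6) = 1/3)
B(O, X) = 1/3 - 6*O (B(O, X) = -6*O + 1/3 = 1/3 - 6*O)
m(o) = 1
m(B(0, 0*(4 + 5))) - 39343 = 1 - 39343 = -39342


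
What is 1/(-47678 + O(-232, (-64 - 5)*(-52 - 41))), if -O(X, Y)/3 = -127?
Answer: -1/47297 ≈ -2.1143e-5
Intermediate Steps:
O(X, Y) = 381 (O(X, Y) = -3*(-127) = 381)
1/(-47678 + O(-232, (-64 - 5)*(-52 - 41))) = 1/(-47678 + 381) = 1/(-47297) = -1/47297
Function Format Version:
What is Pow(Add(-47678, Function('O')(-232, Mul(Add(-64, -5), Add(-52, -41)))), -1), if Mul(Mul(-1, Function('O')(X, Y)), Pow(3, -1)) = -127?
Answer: Rational(-1, 47297) ≈ -2.1143e-5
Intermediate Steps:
Function('O')(X, Y) = 381 (Function('O')(X, Y) = Mul(-3, -127) = 381)
Pow(Add(-47678, Function('O')(-232, Mul(Add(-64, -5), Add(-52, -41)))), -1) = Pow(Add(-47678, 381), -1) = Pow(-47297, -1) = Rational(-1, 47297)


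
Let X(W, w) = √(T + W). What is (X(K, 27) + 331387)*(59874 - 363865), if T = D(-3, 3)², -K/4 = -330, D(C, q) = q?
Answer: -100738665517 - 303991*√1329 ≈ -1.0075e+11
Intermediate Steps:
K = 1320 (K = -4*(-330) = 1320)
T = 9 (T = 3² = 9)
X(W, w) = √(9 + W)
(X(K, 27) + 331387)*(59874 - 363865) = (√(9 + 1320) + 331387)*(59874 - 363865) = (√1329 + 331387)*(-303991) = (331387 + √1329)*(-303991) = -100738665517 - 303991*√1329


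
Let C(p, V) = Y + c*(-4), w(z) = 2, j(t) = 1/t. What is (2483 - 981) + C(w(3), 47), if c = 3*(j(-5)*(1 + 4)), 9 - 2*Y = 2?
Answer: 3035/2 ≈ 1517.5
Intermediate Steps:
j(t) = 1/t
Y = 7/2 (Y = 9/2 - 1/2*2 = 9/2 - 1 = 7/2 ≈ 3.5000)
c = -3 (c = 3*((1 + 4)/(-5)) = 3*(-1/5*5) = 3*(-1) = -3)
C(p, V) = 31/2 (C(p, V) = 7/2 - 3*(-4) = 7/2 + 12 = 31/2)
(2483 - 981) + C(w(3), 47) = (2483 - 981) + 31/2 = 1502 + 31/2 = 3035/2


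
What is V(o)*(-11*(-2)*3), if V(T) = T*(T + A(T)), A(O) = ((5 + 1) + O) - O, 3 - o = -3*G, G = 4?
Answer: 20790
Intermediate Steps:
o = 15 (o = 3 - (-3)*4 = 3 - 1*(-12) = 3 + 12 = 15)
A(O) = 6 (A(O) = (6 + O) - O = 6)
V(T) = T*(6 + T) (V(T) = T*(T + 6) = T*(6 + T))
V(o)*(-11*(-2)*3) = (15*(6 + 15))*(-11*(-2)*3) = (15*21)*(22*3) = 315*66 = 20790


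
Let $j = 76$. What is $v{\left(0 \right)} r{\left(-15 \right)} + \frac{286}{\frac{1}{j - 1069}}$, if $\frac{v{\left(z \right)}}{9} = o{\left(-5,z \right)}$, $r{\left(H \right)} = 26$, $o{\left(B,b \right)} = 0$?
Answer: $-283998$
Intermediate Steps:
$v{\left(z \right)} = 0$ ($v{\left(z \right)} = 9 \cdot 0 = 0$)
$v{\left(0 \right)} r{\left(-15 \right)} + \frac{286}{\frac{1}{j - 1069}} = 0 \cdot 26 + \frac{286}{\frac{1}{76 - 1069}} = 0 + \frac{286}{\frac{1}{-993}} = 0 + \frac{286}{- \frac{1}{993}} = 0 + 286 \left(-993\right) = 0 - 283998 = -283998$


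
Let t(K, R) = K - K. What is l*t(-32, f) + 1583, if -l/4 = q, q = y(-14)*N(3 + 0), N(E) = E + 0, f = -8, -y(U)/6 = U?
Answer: 1583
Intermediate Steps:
y(U) = -6*U
t(K, R) = 0
N(E) = E
q = 252 (q = (-6*(-14))*(3 + 0) = 84*3 = 252)
l = -1008 (l = -4*252 = -1008)
l*t(-32, f) + 1583 = -1008*0 + 1583 = 0 + 1583 = 1583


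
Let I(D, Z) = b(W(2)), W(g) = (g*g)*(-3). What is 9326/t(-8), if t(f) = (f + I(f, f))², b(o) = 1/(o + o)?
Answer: 5371776/37249 ≈ 144.21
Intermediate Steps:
W(g) = -3*g² (W(g) = g²*(-3) = -3*g²)
b(o) = 1/(2*o)
I(D, Z) = -1/24 (I(D, Z) = 1/(2*((-3*2²))) = 1/(2*((-3*4))) = (½)/(-12) = (½)*(-1/12) = -1/24)
t(f) = (-1/24 + f)² (t(f) = (f - 1/24)² = (-1/24 + f)²)
9326/t(-8) = 9326/(((-1 + 24*(-8))²/576)) = 9326/(((-1 - 192)²/576)) = 9326/(((1/576)*(-193)²)) = 9326/(((1/576)*37249)) = 9326/(37249/576) = 9326*(576/37249) = 5371776/37249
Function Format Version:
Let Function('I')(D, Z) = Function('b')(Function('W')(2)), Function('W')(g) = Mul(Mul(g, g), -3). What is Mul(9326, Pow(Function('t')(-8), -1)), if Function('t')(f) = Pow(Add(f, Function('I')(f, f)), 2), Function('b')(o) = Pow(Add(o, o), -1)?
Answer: Rational(5371776, 37249) ≈ 144.21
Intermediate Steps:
Function('W')(g) = Mul(-3, Pow(g, 2)) (Function('W')(g) = Mul(Pow(g, 2), -3) = Mul(-3, Pow(g, 2)))
Function('b')(o) = Mul(Rational(1, 2), Pow(o, -1)) (Function('b')(o) = Pow(Mul(2, o), -1) = Mul(Rational(1, 2), Pow(o, -1)))
Function('I')(D, Z) = Rational(-1, 24) (Function('I')(D, Z) = Mul(Rational(1, 2), Pow(Mul(-3, Pow(2, 2)), -1)) = Mul(Rational(1, 2), Pow(Mul(-3, 4), -1)) = Mul(Rational(1, 2), Pow(-12, -1)) = Mul(Rational(1, 2), Rational(-1, 12)) = Rational(-1, 24))
Function('t')(f) = Pow(Add(Rational(-1, 24), f), 2) (Function('t')(f) = Pow(Add(f, Rational(-1, 24)), 2) = Pow(Add(Rational(-1, 24), f), 2))
Mul(9326, Pow(Function('t')(-8), -1)) = Mul(9326, Pow(Mul(Rational(1, 576), Pow(Add(-1, Mul(24, -8)), 2)), -1)) = Mul(9326, Pow(Mul(Rational(1, 576), Pow(Add(-1, -192), 2)), -1)) = Mul(9326, Pow(Mul(Rational(1, 576), Pow(-193, 2)), -1)) = Mul(9326, Pow(Mul(Rational(1, 576), 37249), -1)) = Mul(9326, Pow(Rational(37249, 576), -1)) = Mul(9326, Rational(576, 37249)) = Rational(5371776, 37249)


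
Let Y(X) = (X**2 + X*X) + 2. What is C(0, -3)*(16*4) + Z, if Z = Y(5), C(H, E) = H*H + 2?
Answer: 180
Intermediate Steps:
Y(X) = 2 + 2*X**2 (Y(X) = (X**2 + X**2) + 2 = 2*X**2 + 2 = 2 + 2*X**2)
C(H, E) = 2 + H**2 (C(H, E) = H**2 + 2 = 2 + H**2)
Z = 52 (Z = 2 + 2*5**2 = 2 + 2*25 = 2 + 50 = 52)
C(0, -3)*(16*4) + Z = (2 + 0**2)*(16*4) + 52 = (2 + 0)*64 + 52 = 2*64 + 52 = 128 + 52 = 180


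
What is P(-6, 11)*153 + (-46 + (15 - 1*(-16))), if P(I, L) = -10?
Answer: -1545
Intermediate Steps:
P(-6, 11)*153 + (-46 + (15 - 1*(-16))) = -10*153 + (-46 + (15 - 1*(-16))) = -1530 + (-46 + (15 + 16)) = -1530 + (-46 + 31) = -1530 - 15 = -1545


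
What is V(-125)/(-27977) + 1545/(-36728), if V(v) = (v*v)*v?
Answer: 71691150535/1027539256 ≈ 69.770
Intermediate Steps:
V(v) = v³ (V(v) = v²*v = v³)
V(-125)/(-27977) + 1545/(-36728) = (-125)³/(-27977) + 1545/(-36728) = -1953125*(-1/27977) + 1545*(-1/36728) = 1953125/27977 - 1545/36728 = 71691150535/1027539256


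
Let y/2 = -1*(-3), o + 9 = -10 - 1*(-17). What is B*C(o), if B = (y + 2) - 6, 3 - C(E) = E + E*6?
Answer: 34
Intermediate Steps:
o = -2 (o = -9 + (-10 - 1*(-17)) = -9 + (-10 + 17) = -9 + 7 = -2)
y = 6 (y = 2*(-1*(-3)) = 2*3 = 6)
C(E) = 3 - 7*E (C(E) = 3 - (E + E*6) = 3 - (E + 6*E) = 3 - 7*E)
B = 2 (B = (6 + 2) - 6 = 8 - 6 = 2)
B*C(o) = 2*(3 - 7*(-2)) = 2*(3 + 14) = 2*17 = 34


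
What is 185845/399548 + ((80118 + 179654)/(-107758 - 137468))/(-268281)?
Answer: 6113374526320313/13143026879509644 ≈ 0.46514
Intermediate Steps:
185845/399548 + ((80118 + 179654)/(-107758 - 137468))/(-268281) = 185845*(1/399548) + (259772/(-245226))*(-1/268281) = 185845/399548 + (259772*(-1/245226))*(-1/268281) = 185845/399548 - 129886/122613*(-1/268281) = 185845/399548 + 129886/32894738253 = 6113374526320313/13143026879509644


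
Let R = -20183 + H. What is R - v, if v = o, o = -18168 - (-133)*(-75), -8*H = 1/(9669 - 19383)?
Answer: 618587521/77712 ≈ 7960.0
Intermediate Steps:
H = 1/77712 (H = -1/(8*(9669 - 19383)) = -⅛/(-9714) = -⅛*(-1/9714) = 1/77712 ≈ 1.2868e-5)
o = -28143 (o = -18168 - 1*9975 = -18168 - 9975 = -28143)
v = -28143
R = -1568461295/77712 (R = -20183 + 1/77712 = -1568461295/77712 ≈ -20183.)
R - v = -1568461295/77712 - 1*(-28143) = -1568461295/77712 + 28143 = 618587521/77712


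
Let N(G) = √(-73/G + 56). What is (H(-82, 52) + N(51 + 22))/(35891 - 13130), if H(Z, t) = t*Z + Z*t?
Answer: -8528/22761 + √55/22761 ≈ -0.37435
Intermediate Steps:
N(G) = √(56 - 73/G)
H(Z, t) = 2*Z*t (H(Z, t) = Z*t + Z*t = 2*Z*t)
(H(-82, 52) + N(51 + 22))/(35891 - 13130) = (2*(-82)*52 + √(56 - 73/(51 + 22)))/(35891 - 13130) = (-8528 + √(56 - 73/73))/22761 = (-8528 + √(56 - 73*1/73))*(1/22761) = (-8528 + √(56 - 1))*(1/22761) = (-8528 + √55)*(1/22761) = -8528/22761 + √55/22761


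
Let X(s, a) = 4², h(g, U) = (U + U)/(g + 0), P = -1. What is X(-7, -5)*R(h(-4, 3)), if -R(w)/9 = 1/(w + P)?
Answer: 288/5 ≈ 57.600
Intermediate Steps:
h(g, U) = 2*U/g (h(g, U) = (2*U)/g = 2*U/g)
R(w) = -9/(-1 + w) (R(w) = -9/(w - 1) = -9/(-1 + w))
X(s, a) = 16
X(-7, -5)*R(h(-4, 3)) = 16*(-9/(-1 + 2*3/(-4))) = 16*(-9/(-1 + 2*3*(-¼))) = 16*(-9/(-1 - 3/2)) = 16*(-9/(-5/2)) = 16*(-9*(-⅖)) = 16*(18/5) = 288/5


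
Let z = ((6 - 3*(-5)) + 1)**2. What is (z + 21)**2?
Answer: 255025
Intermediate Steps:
z = 484 (z = ((6 + 15) + 1)**2 = (21 + 1)**2 = 22**2 = 484)
(z + 21)**2 = (484 + 21)**2 = 505**2 = 255025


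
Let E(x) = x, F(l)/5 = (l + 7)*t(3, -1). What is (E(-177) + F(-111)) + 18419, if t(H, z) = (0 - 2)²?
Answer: 16162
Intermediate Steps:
t(H, z) = 4 (t(H, z) = (-2)² = 4)
F(l) = 140 + 20*l (F(l) = 5*((l + 7)*4) = 5*((7 + l)*4) = 5*(28 + 4*l) = 140 + 20*l)
(E(-177) + F(-111)) + 18419 = (-177 + (140 + 20*(-111))) + 18419 = (-177 + (140 - 2220)) + 18419 = (-177 - 2080) + 18419 = -2257 + 18419 = 16162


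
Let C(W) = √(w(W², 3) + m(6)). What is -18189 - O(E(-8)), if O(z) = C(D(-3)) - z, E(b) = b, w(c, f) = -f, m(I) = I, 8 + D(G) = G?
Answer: -18197 - √3 ≈ -18199.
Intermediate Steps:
D(G) = -8 + G
C(W) = √3 (C(W) = √(-1*3 + 6) = √(-3 + 6) = √3)
O(z) = √3 - z
-18189 - O(E(-8)) = -18189 - (√3 - 1*(-8)) = -18189 - (√3 + 8) = -18189 - (8 + √3) = -18189 + (-8 - √3) = -18197 - √3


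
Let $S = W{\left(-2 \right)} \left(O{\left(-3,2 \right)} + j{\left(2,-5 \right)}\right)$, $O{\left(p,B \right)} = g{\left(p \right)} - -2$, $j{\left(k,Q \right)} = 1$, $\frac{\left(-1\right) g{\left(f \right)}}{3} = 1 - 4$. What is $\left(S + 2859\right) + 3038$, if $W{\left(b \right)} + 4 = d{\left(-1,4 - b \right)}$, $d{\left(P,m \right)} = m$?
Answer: $5921$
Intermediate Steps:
$g{\left(f \right)} = 9$ ($g{\left(f \right)} = - 3 \left(1 - 4\right) = \left(-3\right) \left(-3\right) = 9$)
$O{\left(p,B \right)} = 11$ ($O{\left(p,B \right)} = 9 - -2 = 9 + 2 = 11$)
$W{\left(b \right)} = - b$ ($W{\left(b \right)} = -4 - \left(-4 + b\right) = - b$)
$S = 24$ ($S = \left(-1\right) \left(-2\right) \left(11 + 1\right) = 2 \cdot 12 = 24$)
$\left(S + 2859\right) + 3038 = \left(24 + 2859\right) + 3038 = 2883 + 3038 = 5921$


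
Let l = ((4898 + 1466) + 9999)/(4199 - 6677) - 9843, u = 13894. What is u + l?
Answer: 10022015/2478 ≈ 4044.4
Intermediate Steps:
l = -24407317/2478 (l = (6364 + 9999)/(-2478) - 9843 = 16363*(-1/2478) - 9843 = -16363/2478 - 9843 = -24407317/2478 ≈ -9849.6)
u + l = 13894 - 24407317/2478 = 10022015/2478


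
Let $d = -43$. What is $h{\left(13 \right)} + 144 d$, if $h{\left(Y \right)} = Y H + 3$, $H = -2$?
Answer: $-6215$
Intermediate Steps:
$h{\left(Y \right)} = 3 - 2 Y$ ($h{\left(Y \right)} = Y \left(-2\right) + 3 = - 2 Y + 3 = 3 - 2 Y$)
$h{\left(13 \right)} + 144 d = \left(3 - 26\right) + 144 \left(-43\right) = \left(3 - 26\right) - 6192 = -23 - 6192 = -6215$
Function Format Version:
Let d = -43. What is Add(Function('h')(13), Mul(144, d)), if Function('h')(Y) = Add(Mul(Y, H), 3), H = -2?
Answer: -6215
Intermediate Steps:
Function('h')(Y) = Add(3, Mul(-2, Y)) (Function('h')(Y) = Add(Mul(Y, -2), 3) = Add(Mul(-2, Y), 3) = Add(3, Mul(-2, Y)))
Add(Function('h')(13), Mul(144, d)) = Add(Add(3, Mul(-2, 13)), Mul(144, -43)) = Add(Add(3, -26), -6192) = Add(-23, -6192) = -6215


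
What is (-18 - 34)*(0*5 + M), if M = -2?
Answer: 104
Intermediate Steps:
(-18 - 34)*(0*5 + M) = (-18 - 34)*(0*5 - 2) = -52*(0 - 2) = -52*(-2) = 104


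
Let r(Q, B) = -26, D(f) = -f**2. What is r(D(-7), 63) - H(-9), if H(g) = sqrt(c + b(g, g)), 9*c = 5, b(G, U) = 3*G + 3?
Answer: -26 - I*sqrt(211)/3 ≈ -26.0 - 4.8419*I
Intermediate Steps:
b(G, U) = 3 + 3*G
c = 5/9 (c = (1/9)*5 = 5/9 ≈ 0.55556)
H(g) = sqrt(32/9 + 3*g) (H(g) = sqrt(5/9 + (3 + 3*g)) = sqrt(32/9 + 3*g))
r(D(-7), 63) - H(-9) = -26 - sqrt(32 + 27*(-9))/3 = -26 - sqrt(32 - 243)/3 = -26 - sqrt(-211)/3 = -26 - I*sqrt(211)/3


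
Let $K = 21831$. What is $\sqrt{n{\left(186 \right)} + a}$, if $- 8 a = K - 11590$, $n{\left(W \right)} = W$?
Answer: $\frac{i \sqrt{17506}}{4} \approx 33.078 i$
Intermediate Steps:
$a = - \frac{10241}{8}$ ($a = - \frac{21831 - 11590}{8} = \left(- \frac{1}{8}\right) 10241 = - \frac{10241}{8} \approx -1280.1$)
$\sqrt{n{\left(186 \right)} + a} = \sqrt{186 - \frac{10241}{8}} = \sqrt{- \frac{8753}{8}} = \frac{i \sqrt{17506}}{4}$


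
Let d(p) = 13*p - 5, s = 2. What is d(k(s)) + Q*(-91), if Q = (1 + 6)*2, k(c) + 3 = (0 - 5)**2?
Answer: -993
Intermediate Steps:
k(c) = 22 (k(c) = -3 + (0 - 5)**2 = -3 + (-5)**2 = -3 + 25 = 22)
d(p) = -5 + 13*p
Q = 14 (Q = 7*2 = 14)
d(k(s)) + Q*(-91) = (-5 + 13*22) + 14*(-91) = (-5 + 286) - 1274 = 281 - 1274 = -993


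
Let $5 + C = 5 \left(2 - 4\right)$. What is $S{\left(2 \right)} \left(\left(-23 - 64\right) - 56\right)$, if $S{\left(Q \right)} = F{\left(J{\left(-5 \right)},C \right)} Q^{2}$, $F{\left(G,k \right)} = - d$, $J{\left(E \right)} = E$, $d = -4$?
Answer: $-2288$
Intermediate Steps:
$C = -15$ ($C = -5 + 5 \left(2 - 4\right) = -5 + 5 \left(-2\right) = -5 - 10 = -15$)
$F{\left(G,k \right)} = 4$ ($F{\left(G,k \right)} = \left(-1\right) \left(-4\right) = 4$)
$S{\left(Q \right)} = 4 Q^{2}$
$S{\left(2 \right)} \left(\left(-23 - 64\right) - 56\right) = 4 \cdot 2^{2} \left(\left(-23 - 64\right) - 56\right) = 4 \cdot 4 \left(-87 - 56\right) = 16 \left(-143\right) = -2288$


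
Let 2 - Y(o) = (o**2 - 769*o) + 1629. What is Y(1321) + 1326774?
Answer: 595955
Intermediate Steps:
Y(o) = -1627 - o**2 + 769*o (Y(o) = 2 - ((o**2 - 769*o) + 1629) = 2 - (1629 + o**2 - 769*o) = 2 + (-1629 - o**2 + 769*o) = -1627 - o**2 + 769*o)
Y(1321) + 1326774 = (-1627 - 1*1321**2 + 769*1321) + 1326774 = (-1627 - 1*1745041 + 1015849) + 1326774 = (-1627 - 1745041 + 1015849) + 1326774 = -730819 + 1326774 = 595955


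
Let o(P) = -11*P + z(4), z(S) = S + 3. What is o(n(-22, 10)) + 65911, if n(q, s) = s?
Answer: 65808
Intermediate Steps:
z(S) = 3 + S
o(P) = 7 - 11*P (o(P) = -11*P + (3 + 4) = -11*P + 7 = 7 - 11*P)
o(n(-22, 10)) + 65911 = (7 - 11*10) + 65911 = (7 - 110) + 65911 = -103 + 65911 = 65808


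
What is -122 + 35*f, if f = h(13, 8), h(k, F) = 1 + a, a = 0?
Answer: -87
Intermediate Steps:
h(k, F) = 1 (h(k, F) = 1 + 0 = 1)
f = 1
-122 + 35*f = -122 + 35*1 = -122 + 35 = -87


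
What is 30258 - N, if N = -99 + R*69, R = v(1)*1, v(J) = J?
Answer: 30288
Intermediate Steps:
R = 1 (R = 1*1 = 1)
N = -30 (N = -99 + 1*69 = -99 + 69 = -30)
30258 - N = 30258 - 1*(-30) = 30258 + 30 = 30288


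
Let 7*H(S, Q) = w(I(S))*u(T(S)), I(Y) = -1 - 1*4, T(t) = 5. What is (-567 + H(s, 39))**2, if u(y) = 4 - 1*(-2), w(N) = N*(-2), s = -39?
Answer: 15280281/49 ≈ 3.1184e+5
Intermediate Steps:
I(Y) = -5 (I(Y) = -1 - 4 = -5)
w(N) = -2*N
u(y) = 6 (u(y) = 4 + 2 = 6)
H(S, Q) = 60/7 (H(S, Q) = (-2*(-5)*6)/7 = (10*6)/7 = (1/7)*60 = 60/7)
(-567 + H(s, 39))**2 = (-567 + 60/7)**2 = (-3909/7)**2 = 15280281/49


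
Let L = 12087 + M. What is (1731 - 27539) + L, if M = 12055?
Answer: -1666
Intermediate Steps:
L = 24142 (L = 12087 + 12055 = 24142)
(1731 - 27539) + L = (1731 - 27539) + 24142 = -25808 + 24142 = -1666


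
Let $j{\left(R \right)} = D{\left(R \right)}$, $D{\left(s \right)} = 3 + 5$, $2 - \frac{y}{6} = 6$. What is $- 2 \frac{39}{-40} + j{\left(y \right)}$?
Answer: $\frac{199}{20} \approx 9.95$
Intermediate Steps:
$y = -24$ ($y = 12 - 36 = -24$)
$D{\left(s \right)} = 8$
$j{\left(R \right)} = 8$
$- 2 \frac{39}{-40} + j{\left(y \right)} = - 2 \frac{39}{-40} + 8 = - 2 \cdot 39 \left(- \frac{1}{40}\right) + 8 = \left(-2\right) \left(- \frac{39}{40}\right) + 8 = \frac{39}{20} + 8 = \frac{199}{20}$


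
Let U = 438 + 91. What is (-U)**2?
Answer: 279841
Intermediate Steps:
U = 529
(-U)**2 = (-1*529)**2 = (-529)**2 = 279841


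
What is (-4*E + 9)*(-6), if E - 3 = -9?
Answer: -198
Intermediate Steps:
E = -6 (E = 3 - 9 = -6)
(-4*E + 9)*(-6) = (-4*(-6) + 9)*(-6) = (24 + 9)*(-6) = 33*(-6) = -198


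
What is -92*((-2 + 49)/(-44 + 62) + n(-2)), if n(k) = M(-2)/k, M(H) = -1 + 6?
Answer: -92/9 ≈ -10.222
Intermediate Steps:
M(H) = 5
n(k) = 5/k
-92*((-2 + 49)/(-44 + 62) + n(-2)) = -92*((-2 + 49)/(-44 + 62) + 5/(-2)) = -92*(47/18 + 5*(-1/2)) = -92*(47*(1/18) - 5/2) = -92*(47/18 - 5/2) = -92*1/9 = -92/9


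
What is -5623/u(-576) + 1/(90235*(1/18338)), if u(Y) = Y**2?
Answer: 5576716883/29937807360 ≈ 0.18628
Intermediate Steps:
-5623/u(-576) + 1/(90235*(1/18338)) = -5623/((-576)**2) + 1/(90235*(1/18338)) = -5623/331776 + 1/(90235*(1/18338)) = -5623*1/331776 + (1/90235)*18338 = -5623/331776 + 18338/90235 = 5576716883/29937807360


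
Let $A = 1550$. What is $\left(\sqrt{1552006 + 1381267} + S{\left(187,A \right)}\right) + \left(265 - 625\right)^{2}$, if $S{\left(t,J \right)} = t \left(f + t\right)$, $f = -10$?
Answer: $162699 + \sqrt{2933273} \approx 1.6441 \cdot 10^{5}$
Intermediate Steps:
$S{\left(t,J \right)} = t \left(-10 + t\right)$
$\left(\sqrt{1552006 + 1381267} + S{\left(187,A \right)}\right) + \left(265 - 625\right)^{2} = \left(\sqrt{1552006 + 1381267} + 187 \left(-10 + 187\right)\right) + \left(265 - 625\right)^{2} = \left(\sqrt{2933273} + 187 \cdot 177\right) + \left(-360\right)^{2} = \left(\sqrt{2933273} + 33099\right) + 129600 = \left(33099 + \sqrt{2933273}\right) + 129600 = 162699 + \sqrt{2933273}$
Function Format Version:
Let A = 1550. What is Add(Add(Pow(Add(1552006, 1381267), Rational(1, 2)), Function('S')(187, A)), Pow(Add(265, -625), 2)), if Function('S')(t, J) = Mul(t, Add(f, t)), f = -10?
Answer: Add(162699, Pow(2933273, Rational(1, 2))) ≈ 1.6441e+5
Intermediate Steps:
Function('S')(t, J) = Mul(t, Add(-10, t))
Add(Add(Pow(Add(1552006, 1381267), Rational(1, 2)), Function('S')(187, A)), Pow(Add(265, -625), 2)) = Add(Add(Pow(Add(1552006, 1381267), Rational(1, 2)), Mul(187, Add(-10, 187))), Pow(Add(265, -625), 2)) = Add(Add(Pow(2933273, Rational(1, 2)), Mul(187, 177)), Pow(-360, 2)) = Add(Add(Pow(2933273, Rational(1, 2)), 33099), 129600) = Add(Add(33099, Pow(2933273, Rational(1, 2))), 129600) = Add(162699, Pow(2933273, Rational(1, 2)))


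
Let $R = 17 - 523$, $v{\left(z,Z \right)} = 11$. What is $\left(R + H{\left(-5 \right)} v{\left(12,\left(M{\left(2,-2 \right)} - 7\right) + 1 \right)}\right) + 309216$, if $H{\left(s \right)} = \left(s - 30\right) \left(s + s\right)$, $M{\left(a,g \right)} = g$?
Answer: $312560$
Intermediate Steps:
$H{\left(s \right)} = 2 s \left(-30 + s\right)$ ($H{\left(s \right)} = \left(-30 + s\right) 2 s = 2 s \left(-30 + s\right)$)
$R = -506$ ($R = 17 - 523 = -506$)
$\left(R + H{\left(-5 \right)} v{\left(12,\left(M{\left(2,-2 \right)} - 7\right) + 1 \right)}\right) + 309216 = \left(-506 + 2 \left(-5\right) \left(-30 - 5\right) 11\right) + 309216 = \left(-506 + 2 \left(-5\right) \left(-35\right) 11\right) + 309216 = \left(-506 + 350 \cdot 11\right) + 309216 = \left(-506 + 3850\right) + 309216 = 3344 + 309216 = 312560$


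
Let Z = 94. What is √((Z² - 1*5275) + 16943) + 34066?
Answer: 34066 + 2*√5126 ≈ 34209.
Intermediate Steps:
√((Z² - 1*5275) + 16943) + 34066 = √((94² - 1*5275) + 16943) + 34066 = √((8836 - 5275) + 16943) + 34066 = √(3561 + 16943) + 34066 = √20504 + 34066 = 2*√5126 + 34066 = 34066 + 2*√5126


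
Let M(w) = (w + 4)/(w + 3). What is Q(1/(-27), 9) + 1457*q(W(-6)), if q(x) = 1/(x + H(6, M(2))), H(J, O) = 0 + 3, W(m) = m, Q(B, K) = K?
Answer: -1430/3 ≈ -476.67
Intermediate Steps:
M(w) = (4 + w)/(3 + w)
H(J, O) = 3
q(x) = 1/(3 + x) (q(x) = 1/(x + 3) = 1/(3 + x))
Q(1/(-27), 9) + 1457*q(W(-6)) = 9 + 1457/(3 - 6) = 9 + 1457/(-3) = 9 + 1457*(-⅓) = 9 - 1457/3 = -1430/3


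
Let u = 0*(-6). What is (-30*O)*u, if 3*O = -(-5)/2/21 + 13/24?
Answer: 0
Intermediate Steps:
u = 0
O = 37/168 (O = (-(-5)/2/21 + 13/24)/3 = (-(-5)/2*(1/21) + 13*(1/24))/3 = (-5*(-½)*(1/21) + 13/24)/3 = ((5/2)*(1/21) + 13/24)/3 = (5/42 + 13/24)/3 = (⅓)*(37/56) = 37/168 ≈ 0.22024)
(-30*O)*u = -30*37/168*0 = -185/28*0 = 0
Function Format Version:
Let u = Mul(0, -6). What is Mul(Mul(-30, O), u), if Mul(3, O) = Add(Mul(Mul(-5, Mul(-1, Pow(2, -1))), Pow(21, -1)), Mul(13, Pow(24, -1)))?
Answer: 0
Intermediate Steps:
u = 0
O = Rational(37, 168) (O = Mul(Rational(1, 3), Add(Mul(Mul(-5, Mul(-1, Pow(2, -1))), Pow(21, -1)), Mul(13, Pow(24, -1)))) = Mul(Rational(1, 3), Add(Mul(Mul(-5, Mul(-1, Rational(1, 2))), Rational(1, 21)), Mul(13, Rational(1, 24)))) = Mul(Rational(1, 3), Add(Mul(Mul(-5, Rational(-1, 2)), Rational(1, 21)), Rational(13, 24))) = Mul(Rational(1, 3), Add(Mul(Rational(5, 2), Rational(1, 21)), Rational(13, 24))) = Mul(Rational(1, 3), Add(Rational(5, 42), Rational(13, 24))) = Mul(Rational(1, 3), Rational(37, 56)) = Rational(37, 168) ≈ 0.22024)
Mul(Mul(-30, O), u) = Mul(Mul(-30, Rational(37, 168)), 0) = Mul(Rational(-185, 28), 0) = 0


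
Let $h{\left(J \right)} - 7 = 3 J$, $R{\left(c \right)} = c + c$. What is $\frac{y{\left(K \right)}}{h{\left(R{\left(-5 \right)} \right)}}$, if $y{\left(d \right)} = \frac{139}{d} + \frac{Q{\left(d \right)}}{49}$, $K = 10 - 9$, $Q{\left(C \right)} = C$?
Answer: $- \frac{6812}{1127} \approx -6.0444$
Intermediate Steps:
$K = 1$ ($K = 10 - 9 = 1$)
$R{\left(c \right)} = 2 c$
$h{\left(J \right)} = 7 + 3 J$
$y{\left(d \right)} = \frac{139}{d} + \frac{d}{49}$
$\frac{y{\left(K \right)}}{h{\left(R{\left(-5 \right)} \right)}} = \frac{\frac{139}{1} + \frac{1}{49} \cdot 1}{7 + 3 \cdot 2 \left(-5\right)} = \frac{139 \cdot 1 + \frac{1}{49}}{7 + 3 \left(-10\right)} = \frac{139 + \frac{1}{49}}{7 - 30} = \frac{6812}{49 \left(-23\right)} = \frac{6812}{49} \left(- \frac{1}{23}\right) = - \frac{6812}{1127}$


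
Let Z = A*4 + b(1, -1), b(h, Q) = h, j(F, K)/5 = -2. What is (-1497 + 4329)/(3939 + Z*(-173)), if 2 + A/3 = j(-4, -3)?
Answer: 1416/14339 ≈ 0.098752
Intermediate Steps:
j(F, K) = -10 (j(F, K) = 5*(-2) = -10)
A = -36 (A = -6 + 3*(-10) = -6 - 30 = -36)
Z = -143 (Z = -36*4 + 1 = -144 + 1 = -143)
(-1497 + 4329)/(3939 + Z*(-173)) = (-1497 + 4329)/(3939 - 143*(-173)) = 2832/(3939 + 24739) = 2832/28678 = 2832*(1/28678) = 1416/14339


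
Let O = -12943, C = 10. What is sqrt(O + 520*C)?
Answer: I*sqrt(7743) ≈ 87.994*I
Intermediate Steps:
sqrt(O + 520*C) = sqrt(-12943 + 520*10) = sqrt(-12943 + 5200) = sqrt(-7743) = I*sqrt(7743)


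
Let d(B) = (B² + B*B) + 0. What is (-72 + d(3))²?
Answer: 2916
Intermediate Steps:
d(B) = 2*B² (d(B) = (B² + B²) + 0 = 2*B² + 0 = 2*B²)
(-72 + d(3))² = (-72 + 2*3²)² = (-72 + 2*9)² = (-72 + 18)² = (-54)² = 2916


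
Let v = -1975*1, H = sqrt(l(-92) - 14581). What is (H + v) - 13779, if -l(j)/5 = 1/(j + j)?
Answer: -15754 + 43*I*sqrt(66746)/92 ≈ -15754.0 + 120.75*I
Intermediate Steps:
l(j) = -5/(2*j) (l(j) = -5/(j + j) = -5*1/(2*j) = -5/(2*j))
H = 43*I*sqrt(66746)/92 (H = sqrt(-5/2/(-92) - 14581) = sqrt(-5/2*(-1/92) - 14581) = sqrt(5/184 - 14581) = sqrt(-2682899/184) = 43*I*sqrt(66746)/92 ≈ 120.75*I)
v = -1975
(H + v) - 13779 = (43*I*sqrt(66746)/92 - 1975) - 13779 = (-1975 + 43*I*sqrt(66746)/92) - 13779 = -15754 + 43*I*sqrt(66746)/92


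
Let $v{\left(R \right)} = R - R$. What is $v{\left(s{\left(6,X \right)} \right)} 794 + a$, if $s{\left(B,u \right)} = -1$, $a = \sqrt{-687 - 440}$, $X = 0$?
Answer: $7 i \sqrt{23} \approx 33.571 i$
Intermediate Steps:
$a = 7 i \sqrt{23}$ ($a = \sqrt{-1127} = 7 i \sqrt{23} \approx 33.571 i$)
$v{\left(R \right)} = 0$
$v{\left(s{\left(6,X \right)} \right)} 794 + a = 0 \cdot 794 + 7 i \sqrt{23} = 0 + 7 i \sqrt{23} = 7 i \sqrt{23}$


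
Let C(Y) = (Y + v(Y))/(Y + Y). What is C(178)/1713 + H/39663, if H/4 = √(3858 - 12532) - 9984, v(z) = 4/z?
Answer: -4630097605/4599780147 + 4*I*√8674/39663 ≈ -1.0066 + 0.0093926*I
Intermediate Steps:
H = -39936 + 4*I*√8674 (H = 4*(√(3858 - 12532) - 9984) = 4*(√(-8674) - 9984) = 4*(I*√8674 - 9984) = 4*(-9984 + I*√8674) = -39936 + 4*I*√8674 ≈ -39936.0 + 372.54*I)
C(Y) = (Y + 4/Y)/(2*Y) (C(Y) = (Y + 4/Y)/(Y + Y) = (Y + 4/Y)/((2*Y)) = (Y + 4/Y)*(1/(2*Y)) = (Y + 4/Y)/(2*Y))
C(178)/1713 + H/39663 = (½ + 2/178²)/1713 + (-39936 + 4*I*√8674)/39663 = (½ + 2*(1/31684))*(1/1713) + (-39936 + 4*I*√8674)*(1/39663) = (½ + 1/15842)*(1/1713) + (-1024/1017 + 4*I*√8674/39663) = (3961/7921)*(1/1713) + (-1024/1017 + 4*I*√8674/39663) = 3961/13568673 + (-1024/1017 + 4*I*√8674/39663) = -4630097605/4599780147 + 4*I*√8674/39663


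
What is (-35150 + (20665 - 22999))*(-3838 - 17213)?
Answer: 789075684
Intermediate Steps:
(-35150 + (20665 - 22999))*(-3838 - 17213) = (-35150 - 2334)*(-21051) = -37484*(-21051) = 789075684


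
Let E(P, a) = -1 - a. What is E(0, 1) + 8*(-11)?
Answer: -90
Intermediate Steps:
E(0, 1) + 8*(-11) = (-1 - 1*1) + 8*(-11) = (-1 - 1) - 88 = -2 - 88 = -90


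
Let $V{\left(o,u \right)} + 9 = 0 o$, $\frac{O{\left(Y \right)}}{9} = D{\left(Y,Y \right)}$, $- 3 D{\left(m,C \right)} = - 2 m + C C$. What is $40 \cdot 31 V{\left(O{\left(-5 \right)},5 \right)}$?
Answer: $-11160$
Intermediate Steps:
$D{\left(m,C \right)} = - \frac{C^{2}}{3} + \frac{2 m}{3}$ ($D{\left(m,C \right)} = - \frac{- 2 m + C C}{3} = - \frac{- 2 m + C^{2}}{3} = - \frac{C^{2} - 2 m}{3} = - \frac{C^{2}}{3} + \frac{2 m}{3}$)
$O{\left(Y \right)} = - 3 Y^{2} + 6 Y$ ($O{\left(Y \right)} = 9 \left(- \frac{Y^{2}}{3} + \frac{2 Y}{3}\right) = - 3 Y^{2} + 6 Y$)
$V{\left(o,u \right)} = -9$ ($V{\left(o,u \right)} = -9 + 0 o = -9 + 0 = -9$)
$40 \cdot 31 V{\left(O{\left(-5 \right)},5 \right)} = 40 \cdot 31 \left(-9\right) = 1240 \left(-9\right) = -11160$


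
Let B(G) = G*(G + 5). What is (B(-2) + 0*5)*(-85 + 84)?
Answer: 6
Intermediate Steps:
B(G) = G*(5 + G)
(B(-2) + 0*5)*(-85 + 84) = (-2*(5 - 2) + 0*5)*(-85 + 84) = (-2*3 + 0)*(-1) = (-6 + 0)*(-1) = -6*(-1) = 6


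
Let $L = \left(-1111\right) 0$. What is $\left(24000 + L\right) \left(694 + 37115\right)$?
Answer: $907416000$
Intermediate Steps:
$L = 0$
$\left(24000 + L\right) \left(694 + 37115\right) = \left(24000 + 0\right) \left(694 + 37115\right) = 24000 \cdot 37809 = 907416000$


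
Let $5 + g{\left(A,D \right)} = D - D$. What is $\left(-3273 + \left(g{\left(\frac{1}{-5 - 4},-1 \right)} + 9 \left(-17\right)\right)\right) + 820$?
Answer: $-2611$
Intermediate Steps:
$g{\left(A,D \right)} = -5$ ($g{\left(A,D \right)} = -5 + \left(D - D\right) = -5 + 0 = -5$)
$\left(-3273 + \left(g{\left(\frac{1}{-5 - 4},-1 \right)} + 9 \left(-17\right)\right)\right) + 820 = \left(-3273 + \left(-5 + 9 \left(-17\right)\right)\right) + 820 = \left(-3273 - 158\right) + 820 = -3431 + 820 = -2611$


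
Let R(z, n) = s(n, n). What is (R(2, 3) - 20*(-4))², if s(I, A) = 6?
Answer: 7396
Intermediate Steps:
R(z, n) = 6
(R(2, 3) - 20*(-4))² = (6 - 20*(-4))² = (6 + 80)² = 86² = 7396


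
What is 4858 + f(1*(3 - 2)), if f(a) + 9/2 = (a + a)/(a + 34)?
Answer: 339749/70 ≈ 4853.6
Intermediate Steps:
f(a) = -9/2 + 2*a/(34 + a) (f(a) = -9/2 + (a + a)/(a + 34) = -9/2 + (2*a)/(34 + a) = -9/2 + 2*a/(34 + a))
4858 + f(1*(3 - 2)) = 4858 + (-306 - 5*(3 - 2))/(2*(34 + 1*(3 - 2))) = 4858 + (-306 - 5)/(2*(34 + 1*1)) = 4858 + (-306 - 5*1)/(2*(34 + 1)) = 4858 + (½)*(-306 - 5)/35 = 4858 + (½)*(1/35)*(-311) = 4858 - 311/70 = 339749/70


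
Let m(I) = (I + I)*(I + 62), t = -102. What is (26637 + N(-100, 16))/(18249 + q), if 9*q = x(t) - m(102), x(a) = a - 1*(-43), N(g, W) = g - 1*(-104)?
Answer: 239769/130726 ≈ 1.8341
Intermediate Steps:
N(g, W) = 104 + g (N(g, W) = g + 104 = 104 + g)
x(a) = 43 + a (x(a) = a + 43 = 43 + a)
m(I) = 2*I*(62 + I) (m(I) = (2*I)*(62 + I) = 2*I*(62 + I))
q = -33515/9 (q = ((43 - 102) - 2*102*(62 + 102))/9 = (-59 - 2*102*164)/9 = (-59 - 1*33456)/9 = (-59 - 33456)/9 = (⅑)*(-33515) = -33515/9 ≈ -3723.9)
(26637 + N(-100, 16))/(18249 + q) = (26637 + (104 - 100))/(18249 - 33515/9) = (26637 + 4)/(130726/9) = 26641*(9/130726) = 239769/130726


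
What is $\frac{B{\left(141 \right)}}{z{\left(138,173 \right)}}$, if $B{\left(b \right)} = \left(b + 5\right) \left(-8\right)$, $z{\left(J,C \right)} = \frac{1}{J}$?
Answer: $-161184$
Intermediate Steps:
$B{\left(b \right)} = -40 - 8 b$ ($B{\left(b \right)} = \left(5 + b\right) \left(-8\right) = -40 - 8 b$)
$\frac{B{\left(141 \right)}}{z{\left(138,173 \right)}} = \frac{-40 - 1128}{\frac{1}{138}} = \left(-40 - 1128\right) \frac{1}{\frac{1}{138}} = \left(-1168\right) 138 = -161184$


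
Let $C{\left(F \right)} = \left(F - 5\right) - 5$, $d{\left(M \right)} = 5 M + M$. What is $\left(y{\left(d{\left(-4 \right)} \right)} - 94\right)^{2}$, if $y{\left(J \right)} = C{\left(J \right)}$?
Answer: $16384$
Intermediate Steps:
$d{\left(M \right)} = 6 M$
$C{\left(F \right)} = -10 + F$ ($C{\left(F \right)} = \left(-5 + F\right) - 5 = -10 + F$)
$y{\left(J \right)} = -10 + J$
$\left(y{\left(d{\left(-4 \right)} \right)} - 94\right)^{2} = \left(\left(-10 + 6 \left(-4\right)\right) - 94\right)^{2} = \left(\left(-10 - 24\right) - 94\right)^{2} = \left(-34 - 94\right)^{2} = \left(-128\right)^{2} = 16384$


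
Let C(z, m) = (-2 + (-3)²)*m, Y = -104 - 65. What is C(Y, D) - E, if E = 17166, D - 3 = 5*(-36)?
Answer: -18405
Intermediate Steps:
Y = -169
D = -177 (D = 3 + 5*(-36) = 3 - 180 = -177)
C(z, m) = 7*m (C(z, m) = (-2 + 9)*m = 7*m)
C(Y, D) - E = 7*(-177) - 1*17166 = -1239 - 17166 = -18405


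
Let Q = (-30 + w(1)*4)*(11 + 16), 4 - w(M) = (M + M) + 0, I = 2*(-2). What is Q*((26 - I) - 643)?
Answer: 364122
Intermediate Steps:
I = -4
w(M) = 4 - 2*M (w(M) = 4 - ((M + M) + 0) = 4 - (2*M + 0) = 4 - 2*M)
Q = -594 (Q = (-30 + (4 - 2*1)*4)*(11 + 16) = (-30 + (4 - 2)*4)*27 = (-30 + 2*4)*27 = (-30 + 8)*27 = -22*27 = -594)
Q*((26 - I) - 643) = -594*((26 - 1*(-4)) - 643) = -594*((26 + 4) - 643) = -594*(30 - 643) = -594*(-613) = 364122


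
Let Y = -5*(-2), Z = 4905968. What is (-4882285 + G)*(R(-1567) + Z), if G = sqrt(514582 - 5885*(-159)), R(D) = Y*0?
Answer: -23952333976880 + 4905968*sqrt(1450297) ≈ -2.3946e+13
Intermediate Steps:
Y = 10
R(D) = 0 (R(D) = 10*0 = 0)
G = sqrt(1450297) (G = sqrt(514582 + 935715) = sqrt(1450297) ≈ 1204.3)
(-4882285 + G)*(R(-1567) + Z) = (-4882285 + sqrt(1450297))*(0 + 4905968) = (-4882285 + sqrt(1450297))*4905968 = -23952333976880 + 4905968*sqrt(1450297)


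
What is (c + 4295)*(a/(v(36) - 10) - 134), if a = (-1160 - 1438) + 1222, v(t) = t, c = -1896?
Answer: -5829570/13 ≈ -4.4843e+5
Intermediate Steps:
a = -1376 (a = -2598 + 1222 = -1376)
(c + 4295)*(a/(v(36) - 10) - 134) = (-1896 + 4295)*(-1376/(36 - 10) - 134) = 2399*(-1376/26 - 134) = 2399*(-1376*1/26 - 134) = 2399*(-688/13 - 134) = 2399*(-2430/13) = -5829570/13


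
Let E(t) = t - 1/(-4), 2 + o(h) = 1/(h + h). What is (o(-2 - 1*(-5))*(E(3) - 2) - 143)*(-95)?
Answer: 331265/24 ≈ 13803.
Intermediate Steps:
o(h) = -2 + 1/(2*h) (o(h) = -2 + 1/(h + h) = -2 + 1/(2*h))
E(t) = ¼ + t (E(t) = t - 1*(-¼) = t + ¼ = ¼ + t)
(o(-2 - 1*(-5))*(E(3) - 2) - 143)*(-95) = ((-2 + 1/(2*(-2 - 1*(-5))))*((¼ + 3) - 2) - 143)*(-95) = ((-2 + 1/(2*(-2 + 5)))*(13/4 - 2) - 143)*(-95) = ((-2 + (½)/3)*(5/4) - 143)*(-95) = ((-2 + (½)*(⅓))*(5/4) - 143)*(-95) = ((-2 + ⅙)*(5/4) - 143)*(-95) = (-11/6*5/4 - 143)*(-95) = (-55/24 - 143)*(-95) = -3487/24*(-95) = 331265/24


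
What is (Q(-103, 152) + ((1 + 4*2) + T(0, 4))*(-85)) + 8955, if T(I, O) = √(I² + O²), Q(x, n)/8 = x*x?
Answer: 92722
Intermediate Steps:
Q(x, n) = 8*x² (Q(x, n) = 8*(x*x) = 8*x²)
(Q(-103, 152) + ((1 + 4*2) + T(0, 4))*(-85)) + 8955 = (8*(-103)² + ((1 + 4*2) + √(0² + 4²))*(-85)) + 8955 = (8*10609 + ((1 + 8) + √(0 + 16))*(-85)) + 8955 = (84872 + (9 + √16)*(-85)) + 8955 = (84872 + (9 + 4)*(-85)) + 8955 = (84872 + 13*(-85)) + 8955 = (84872 - 1105) + 8955 = 83767 + 8955 = 92722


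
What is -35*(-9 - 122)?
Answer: 4585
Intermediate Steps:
-35*(-9 - 122) = -35*(-131) = 4585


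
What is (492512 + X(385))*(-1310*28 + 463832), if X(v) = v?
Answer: 210541939344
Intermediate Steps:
(492512 + X(385))*(-1310*28 + 463832) = (492512 + 385)*(-1310*28 + 463832) = 492897*(-36680 + 463832) = 492897*427152 = 210541939344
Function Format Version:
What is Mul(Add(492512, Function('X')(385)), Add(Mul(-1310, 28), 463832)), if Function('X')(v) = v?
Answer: 210541939344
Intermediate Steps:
Mul(Add(492512, Function('X')(385)), Add(Mul(-1310, 28), 463832)) = Mul(Add(492512, 385), Add(Mul(-1310, 28), 463832)) = Mul(492897, Add(-36680, 463832)) = Mul(492897, 427152) = 210541939344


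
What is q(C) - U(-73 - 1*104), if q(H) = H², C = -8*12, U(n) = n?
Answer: 9393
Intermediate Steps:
C = -96
q(C) - U(-73 - 1*104) = (-96)² - (-73 - 1*104) = 9216 - (-73 - 104) = 9216 - 1*(-177) = 9216 + 177 = 9393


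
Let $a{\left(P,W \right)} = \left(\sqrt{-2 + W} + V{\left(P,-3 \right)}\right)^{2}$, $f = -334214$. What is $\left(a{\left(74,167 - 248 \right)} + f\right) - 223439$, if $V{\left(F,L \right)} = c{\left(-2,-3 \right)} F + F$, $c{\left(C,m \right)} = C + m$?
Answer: $-557653 + \left(296 - i \sqrt{83}\right)^{2} \approx -4.7012 \cdot 10^{5} - 5393.4 i$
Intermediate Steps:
$V{\left(F,L \right)} = - 4 F$ ($V{\left(F,L \right)} = \left(-2 - 3\right) F + F = - 5 F + F = - 4 F$)
$a{\left(P,W \right)} = \left(\sqrt{-2 + W} - 4 P\right)^{2}$
$\left(a{\left(74,167 - 248 \right)} + f\right) - 223439 = \left(\left(\sqrt{-2 + \left(167 - 248\right)} - 296\right)^{2} - 334214\right) - 223439 = \left(\left(\sqrt{-2 - 81} - 296\right)^{2} - 334214\right) - 223439 = \left(\left(\sqrt{-83} - 296\right)^{2} - 334214\right) - 223439 = \left(\left(i \sqrt{83} - 296\right)^{2} - 334214\right) - 223439 = \left(\left(-296 + i \sqrt{83}\right)^{2} - 334214\right) - 223439 = \left(-334214 + \left(-296 + i \sqrt{83}\right)^{2}\right) - 223439 = -557653 + \left(-296 + i \sqrt{83}\right)^{2}$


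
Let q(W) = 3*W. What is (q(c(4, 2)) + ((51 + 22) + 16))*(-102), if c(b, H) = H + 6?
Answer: -11526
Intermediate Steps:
c(b, H) = 6 + H
(q(c(4, 2)) + ((51 + 22) + 16))*(-102) = (3*(6 + 2) + ((51 + 22) + 16))*(-102) = (3*8 + (73 + 16))*(-102) = (24 + 89)*(-102) = 113*(-102) = -11526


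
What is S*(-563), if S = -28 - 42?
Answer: 39410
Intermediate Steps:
S = -70
S*(-563) = -70*(-563) = 39410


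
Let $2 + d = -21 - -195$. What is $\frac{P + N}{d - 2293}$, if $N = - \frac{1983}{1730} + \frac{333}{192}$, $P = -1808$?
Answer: $\frac{100058321}{117418560} \approx 0.85215$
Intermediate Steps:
$N = \frac{32559}{55360}$ ($N = \left(-1983\right) \frac{1}{1730} + 333 \cdot \frac{1}{192} = - \frac{1983}{1730} + \frac{111}{64} = \frac{32559}{55360} \approx 0.58813$)
$d = 172$ ($d = -2 - -174 = -2 + \left(-21 + 195\right) = -2 + 174 = 172$)
$\frac{P + N}{d - 2293} = \frac{-1808 + \frac{32559}{55360}}{172 - 2293} = - \frac{100058321}{55360 \left(-2121\right)} = \left(- \frac{100058321}{55360}\right) \left(- \frac{1}{2121}\right) = \frac{100058321}{117418560}$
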